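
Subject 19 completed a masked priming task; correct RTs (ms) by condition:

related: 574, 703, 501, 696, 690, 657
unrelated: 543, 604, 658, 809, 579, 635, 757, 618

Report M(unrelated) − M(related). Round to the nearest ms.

14 ms

M(related) = 3821/6 = 636.833
M(unrelated) = 5203/8 = 650.375
Difference = 650.375 − 636.833 = 13.542 ms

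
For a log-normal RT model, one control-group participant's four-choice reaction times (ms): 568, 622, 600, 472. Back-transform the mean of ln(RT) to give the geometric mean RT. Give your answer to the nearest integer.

ln(RT): 6.3421, 6.4329, 6.3969, 6.1570
Mean ln(RT) = 25.3290/4 = 6.33224
Geometric mean = exp(6.33224) = 562.42 ms

562 ms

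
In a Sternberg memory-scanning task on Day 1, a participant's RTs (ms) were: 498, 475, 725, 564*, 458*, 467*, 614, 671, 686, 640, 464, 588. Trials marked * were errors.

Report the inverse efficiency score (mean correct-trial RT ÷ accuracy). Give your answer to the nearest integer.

Correct trials (n=9): 498, 475, 725, 614, 671, 686, 640, 464, 588
Mean correct RT = 5361/9 = 595.6667 ms
Proportion correct = 9/12
IES = 595.6667 / (9/12) = 794.222 ms

794 ms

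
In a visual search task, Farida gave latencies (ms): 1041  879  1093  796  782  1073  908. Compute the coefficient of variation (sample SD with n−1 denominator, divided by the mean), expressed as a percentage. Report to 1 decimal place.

n = 7, Σ = 6572, M = 938.8571
Σ(x−M)² = 101734.857; s = √(101734.857/6) = 130.2145
CV = 130.2145 / 938.8571 = 0.13869 = 13.869%

13.9%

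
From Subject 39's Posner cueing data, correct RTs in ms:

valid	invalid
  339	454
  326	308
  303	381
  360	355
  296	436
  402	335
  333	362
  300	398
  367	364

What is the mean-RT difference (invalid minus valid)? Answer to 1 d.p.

40.8 ms

M(valid) = 3026/9 = 336.222
M(invalid) = 3393/9 = 377.000
Difference = 377.000 − 336.222 = 40.778 ms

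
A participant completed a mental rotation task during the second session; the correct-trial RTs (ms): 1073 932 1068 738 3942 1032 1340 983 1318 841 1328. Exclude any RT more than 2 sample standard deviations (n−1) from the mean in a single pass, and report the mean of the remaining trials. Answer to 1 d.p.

1065.3 ms

n = 11, ΣRT = 14595, M = 1326.818
Σ(x−M)² = 7914575.64; s = √(7914575.64/10) = 889.639
Cutoffs: 1326.818 ± 2·889.639 → [-452.5, 3106.1]
Outside: 3942 → excluded.
Retained (n=10): Σ = 10653, mean = 10653/10 = 1065.300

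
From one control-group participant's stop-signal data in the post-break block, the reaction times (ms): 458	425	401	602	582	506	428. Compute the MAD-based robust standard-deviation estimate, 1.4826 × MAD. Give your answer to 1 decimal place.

71.2 ms

Sorted: 401, 425, 428, 458, 506, 582, 602 → median = 458
|x − 458| sorted: 0, 30, 33, 48, 57, 124, 144 → MAD = 48
Robust SD ≈ 1.4826 × 48 = 71.165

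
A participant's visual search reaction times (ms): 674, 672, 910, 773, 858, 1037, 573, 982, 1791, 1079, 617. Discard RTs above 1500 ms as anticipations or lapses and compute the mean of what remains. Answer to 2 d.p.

817.50 ms

Excluded: 1791
Retained (n=10): Σ = 8175
Mean = 8175/10 = 817.5000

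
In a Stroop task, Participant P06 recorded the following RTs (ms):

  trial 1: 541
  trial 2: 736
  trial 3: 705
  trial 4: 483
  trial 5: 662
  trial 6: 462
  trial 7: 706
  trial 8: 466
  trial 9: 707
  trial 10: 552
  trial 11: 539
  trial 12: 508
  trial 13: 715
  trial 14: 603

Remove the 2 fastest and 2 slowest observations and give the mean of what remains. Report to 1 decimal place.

600.6 ms

Sorted: 462, 466, 483, 508, 539, 541, 552, 603, 662, 705, 706, 707, 715, 736
Drop lowest 2 (462, 466) and highest 2 (715, 736)
Remaining (n=10): Σ = 6006, mean = 6006/10 = 600.600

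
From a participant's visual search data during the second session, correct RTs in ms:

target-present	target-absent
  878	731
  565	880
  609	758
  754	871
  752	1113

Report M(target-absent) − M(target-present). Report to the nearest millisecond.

159 ms

M(target-present) = 3558/5 = 711.600
M(target-absent) = 4353/5 = 870.600
Difference = 870.600 − 711.600 = 159.000 ms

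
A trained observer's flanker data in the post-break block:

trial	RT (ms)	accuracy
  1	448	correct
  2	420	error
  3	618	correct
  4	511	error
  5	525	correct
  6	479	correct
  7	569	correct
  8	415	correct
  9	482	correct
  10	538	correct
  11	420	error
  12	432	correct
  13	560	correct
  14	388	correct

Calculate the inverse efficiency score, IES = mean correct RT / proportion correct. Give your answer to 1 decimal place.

Correct trials (n=11): 448, 618, 525, 479, 569, 415, 482, 538, 432, 560, 388
Mean correct RT = 5454/11 = 495.8182 ms
Proportion correct = 11/14
IES = 495.8182 / (11/14) = 631.041 ms

631.0 ms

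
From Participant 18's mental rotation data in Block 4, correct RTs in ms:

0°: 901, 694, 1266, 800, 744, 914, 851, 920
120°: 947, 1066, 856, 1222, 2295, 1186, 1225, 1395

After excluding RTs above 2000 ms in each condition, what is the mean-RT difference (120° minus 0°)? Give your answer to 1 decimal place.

120°: exclude 2295
M(0°) = 7090/8 = 886.250
M(120°) = 7897/7 = 1128.143
Difference = 1128.143 − 886.250 = 241.893 ms

241.9 ms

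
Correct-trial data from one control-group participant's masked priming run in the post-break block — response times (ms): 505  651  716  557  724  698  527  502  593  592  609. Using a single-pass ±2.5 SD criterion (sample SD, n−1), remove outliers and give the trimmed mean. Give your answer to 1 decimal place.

606.7 ms

n = 11, ΣRT = 6674, M = 606.727
Σ(x−M)² = 66540.18; s = √(66540.18/10) = 81.572
Cutoffs: 606.727 ± 2.5·81.572 → [402.8, 810.7]
No RTs fall outside the cutoffs; all 11 retained. Mean = 6674/11 = 606.727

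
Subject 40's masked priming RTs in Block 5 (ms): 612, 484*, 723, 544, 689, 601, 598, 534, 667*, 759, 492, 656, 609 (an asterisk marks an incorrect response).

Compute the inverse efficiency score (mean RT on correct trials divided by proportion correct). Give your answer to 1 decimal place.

Correct trials (n=11): 612, 723, 544, 689, 601, 598, 534, 759, 492, 656, 609
Mean correct RT = 6817/11 = 619.7273 ms
Proportion correct = 11/13
IES = 619.7273 / (11/13) = 732.405 ms

732.4 ms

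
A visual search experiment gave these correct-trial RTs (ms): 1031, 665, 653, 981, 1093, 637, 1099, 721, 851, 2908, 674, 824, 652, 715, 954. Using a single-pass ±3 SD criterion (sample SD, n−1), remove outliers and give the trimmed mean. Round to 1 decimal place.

825.0 ms

n = 15, ΣRT = 14458, M = 963.867
Σ(x−M)² = 4446793.73; s = √(4446793.73/14) = 563.585
Cutoffs: 963.867 ± 3·563.585 → [-726.9, 2654.6]
Outside: 2908 → excluded.
Retained (n=14): Σ = 11550, mean = 11550/14 = 825.000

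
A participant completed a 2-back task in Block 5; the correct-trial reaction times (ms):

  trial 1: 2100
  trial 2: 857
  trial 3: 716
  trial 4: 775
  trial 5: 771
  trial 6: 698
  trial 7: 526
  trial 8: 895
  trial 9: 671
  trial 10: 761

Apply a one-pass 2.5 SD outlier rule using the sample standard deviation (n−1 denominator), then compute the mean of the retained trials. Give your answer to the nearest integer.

741 ms

n = 10, ΣRT = 8770, M = 877.000
Σ(x−M)² = 1755148.00; s = √(1755148.00/9) = 441.607
Cutoffs: 877.000 ± 2.5·441.607 → [-227.0, 1981.0]
Outside: 2100 → excluded.
Retained (n=9): Σ = 6670, mean = 6670/9 = 741.111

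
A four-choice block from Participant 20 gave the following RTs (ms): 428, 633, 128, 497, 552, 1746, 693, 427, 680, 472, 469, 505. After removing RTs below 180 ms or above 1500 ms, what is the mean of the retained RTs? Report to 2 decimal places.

Excluded: 128, 1746
Retained (n=10): Σ = 5356
Mean = 5356/10 = 535.6000

535.60 ms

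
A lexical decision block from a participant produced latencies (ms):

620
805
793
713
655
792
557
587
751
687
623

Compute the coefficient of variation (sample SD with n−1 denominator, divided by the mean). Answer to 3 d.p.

n = 11, Σ = 7583, M = 689.3636
Σ(x−M)² = 77404.545; s = √(77404.545/10) = 87.9799
CV = 87.9799 / 689.3636 = 0.12762

0.128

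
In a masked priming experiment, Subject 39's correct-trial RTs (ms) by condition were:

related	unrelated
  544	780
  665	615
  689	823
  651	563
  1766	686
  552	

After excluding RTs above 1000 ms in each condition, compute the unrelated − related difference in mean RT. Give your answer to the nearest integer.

related: exclude 1766
M(related) = 3101/5 = 620.200
M(unrelated) = 3467/5 = 693.400
Difference = 693.400 − 620.200 = 73.200 ms

73 ms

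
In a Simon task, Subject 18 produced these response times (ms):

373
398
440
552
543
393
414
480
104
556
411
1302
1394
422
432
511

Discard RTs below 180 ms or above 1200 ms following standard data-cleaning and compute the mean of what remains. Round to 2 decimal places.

Excluded: 104, 1302, 1394
Retained (n=13): Σ = 5925
Mean = 5925/13 = 455.7692

455.77 ms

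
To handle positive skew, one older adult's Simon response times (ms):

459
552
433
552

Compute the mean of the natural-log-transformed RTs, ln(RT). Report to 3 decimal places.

6.207

ln(RT): 6.1291, 6.3135, 6.0707, 6.3135
Σ ln(RT) = 24.8269
Mean = 24.8269/4 = 6.20672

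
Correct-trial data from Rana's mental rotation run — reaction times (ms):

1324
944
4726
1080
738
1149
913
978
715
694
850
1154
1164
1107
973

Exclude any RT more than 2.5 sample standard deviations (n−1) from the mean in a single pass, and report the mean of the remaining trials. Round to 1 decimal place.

n = 15, ΣRT = 18509, M = 1233.933
Σ(x−M)² = 13535764.93; s = √(13535764.93/14) = 983.280
Cutoffs: 1233.933 ± 2.5·983.280 → [-1224.3, 3692.1]
Outside: 4726 → excluded.
Retained (n=14): Σ = 13783, mean = 13783/14 = 984.500

984.5 ms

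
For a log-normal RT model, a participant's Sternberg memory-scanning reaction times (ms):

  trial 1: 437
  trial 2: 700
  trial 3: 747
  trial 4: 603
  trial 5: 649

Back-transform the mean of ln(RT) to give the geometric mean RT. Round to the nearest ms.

617 ms

ln(RT): 6.0799, 6.5511, 6.6161, 6.4019, 6.4754
Mean ln(RT) = 32.1244/5 = 6.42489
Geometric mean = exp(6.42489) = 617.01 ms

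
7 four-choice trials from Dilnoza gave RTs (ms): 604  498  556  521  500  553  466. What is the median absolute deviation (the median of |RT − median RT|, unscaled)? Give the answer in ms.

Sorted: 466, 498, 500, 521, 553, 556, 604 → median = 521
|x − 521|: 83, 23, 35, 0, 21, 32, 55
Sorted deviations: 0, 21, 23, 32, 35, 55, 83 → MAD = 32

32 ms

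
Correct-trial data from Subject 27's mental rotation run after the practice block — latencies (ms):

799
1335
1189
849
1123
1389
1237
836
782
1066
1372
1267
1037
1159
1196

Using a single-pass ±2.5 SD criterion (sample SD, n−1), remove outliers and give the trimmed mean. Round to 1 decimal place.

n = 15, ΣRT = 16636, M = 1109.067
Σ(x−M)² = 608848.93; s = √(608848.93/14) = 208.541
Cutoffs: 1109.067 ± 2.5·208.541 → [587.7, 1630.4]
No RTs fall outside the cutoffs; all 15 retained. Mean = 16636/15 = 1109.067

1109.1 ms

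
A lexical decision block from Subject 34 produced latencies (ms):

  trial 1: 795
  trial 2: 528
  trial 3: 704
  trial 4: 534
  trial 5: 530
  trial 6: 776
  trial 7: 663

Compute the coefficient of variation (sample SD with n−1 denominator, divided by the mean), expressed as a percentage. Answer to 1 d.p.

n = 7, Σ = 4530, M = 647.1429
Σ(x−M)² = 82668.857; s = √(82668.857/6) = 117.3803
CV = 117.3803 / 647.1429 = 0.18138 = 18.138%

18.1%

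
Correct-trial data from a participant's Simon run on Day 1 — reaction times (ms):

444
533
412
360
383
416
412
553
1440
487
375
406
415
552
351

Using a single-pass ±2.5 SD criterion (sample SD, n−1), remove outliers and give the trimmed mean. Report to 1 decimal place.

n = 15, ΣRT = 7539, M = 502.600
Σ(x−M)² = 1003125.60; s = √(1003125.60/14) = 267.679
Cutoffs: 502.600 ± 2.5·267.679 → [-166.6, 1171.8]
Outside: 1440 → excluded.
Retained (n=14): Σ = 6099, mean = 6099/14 = 435.643

435.6 ms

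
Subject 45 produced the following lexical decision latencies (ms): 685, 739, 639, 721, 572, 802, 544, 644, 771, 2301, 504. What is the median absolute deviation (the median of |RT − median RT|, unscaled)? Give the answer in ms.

Sorted: 504, 544, 572, 639, 644, 685, 721, 739, 771, 802, 2301 → median = 685
|x − 685|: 0, 54, 46, 36, 113, 117, 141, 41, 86, 1616, 181
Sorted deviations: 0, 36, 41, 46, 54, 86, 113, 117, 141, 181, 1616 → MAD = 86

86 ms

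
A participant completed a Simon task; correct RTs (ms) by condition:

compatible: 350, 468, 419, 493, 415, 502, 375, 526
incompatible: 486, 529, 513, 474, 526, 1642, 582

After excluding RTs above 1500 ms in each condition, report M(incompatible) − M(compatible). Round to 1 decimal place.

74.8 ms

incompatible: exclude 1642
M(compatible) = 3548/8 = 443.500
M(incompatible) = 3110/6 = 518.333
Difference = 518.333 − 443.500 = 74.833 ms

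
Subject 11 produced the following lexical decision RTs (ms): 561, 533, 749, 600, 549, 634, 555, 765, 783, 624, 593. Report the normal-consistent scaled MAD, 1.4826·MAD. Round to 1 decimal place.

Sorted: 533, 549, 555, 561, 593, 600, 624, 634, 749, 765, 783 → median = 600
|x − 600| sorted: 0, 7, 24, 34, 39, 45, 51, 67, 149, 165, 183 → MAD = 45
Robust SD ≈ 1.4826 × 45 = 66.717

66.7 ms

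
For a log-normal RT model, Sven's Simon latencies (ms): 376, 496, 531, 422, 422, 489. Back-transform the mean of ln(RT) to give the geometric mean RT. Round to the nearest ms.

453 ms

ln(RT): 5.9296, 6.2066, 6.2748, 6.0450, 6.0450, 6.1924
Mean ln(RT) = 36.6933/6 = 6.11555
Geometric mean = exp(6.11555) = 452.85 ms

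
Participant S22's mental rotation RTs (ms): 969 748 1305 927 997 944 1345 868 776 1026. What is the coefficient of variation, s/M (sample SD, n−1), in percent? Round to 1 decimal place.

n = 10, Σ = 9905, M = 990.5000
Σ(x−M)² = 352362.500; s = √(352362.500/9) = 197.8671
CV = 197.8671 / 990.5000 = 0.19976 = 19.976%

20.0%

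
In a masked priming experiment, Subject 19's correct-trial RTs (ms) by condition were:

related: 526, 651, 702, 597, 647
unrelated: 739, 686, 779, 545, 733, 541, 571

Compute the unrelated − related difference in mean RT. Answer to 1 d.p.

31.7 ms

M(related) = 3123/5 = 624.600
M(unrelated) = 4594/7 = 656.286
Difference = 656.286 − 624.600 = 31.686 ms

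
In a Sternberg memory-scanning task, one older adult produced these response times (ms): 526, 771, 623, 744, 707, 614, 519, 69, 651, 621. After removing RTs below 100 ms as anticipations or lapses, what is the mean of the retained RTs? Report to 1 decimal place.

Excluded: 69
Retained (n=9): Σ = 5776
Mean = 5776/9 = 641.7778

641.8 ms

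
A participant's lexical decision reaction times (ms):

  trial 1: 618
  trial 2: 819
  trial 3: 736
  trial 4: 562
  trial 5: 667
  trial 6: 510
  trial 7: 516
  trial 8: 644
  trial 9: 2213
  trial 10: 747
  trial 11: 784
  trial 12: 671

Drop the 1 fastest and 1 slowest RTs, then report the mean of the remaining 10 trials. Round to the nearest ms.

676 ms

Sorted: 510, 516, 562, 618, 644, 667, 671, 736, 747, 784, 819, 2213
Drop lowest 1 (510) and highest 1 (2213)
Remaining (n=10): Σ = 6764, mean = 6764/10 = 676.400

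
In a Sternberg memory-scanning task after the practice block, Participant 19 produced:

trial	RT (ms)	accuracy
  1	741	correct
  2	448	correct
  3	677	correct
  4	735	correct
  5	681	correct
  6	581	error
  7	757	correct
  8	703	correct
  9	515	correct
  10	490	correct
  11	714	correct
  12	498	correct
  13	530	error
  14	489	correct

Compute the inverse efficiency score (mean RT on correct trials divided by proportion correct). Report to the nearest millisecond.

724 ms

Correct trials (n=12): 741, 448, 677, 735, 681, 757, 703, 515, 490, 714, 498, 489
Mean correct RT = 7448/12 = 620.6667 ms
Proportion correct = 12/14
IES = 620.6667 / (12/14) = 724.111 ms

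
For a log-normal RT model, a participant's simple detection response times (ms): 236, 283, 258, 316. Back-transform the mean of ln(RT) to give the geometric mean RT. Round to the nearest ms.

ln(RT): 5.4638, 5.6454, 5.5530, 5.7557
Mean ln(RT) = 22.4180/4 = 5.60450
Geometric mean = exp(5.60450) = 271.64 ms

272 ms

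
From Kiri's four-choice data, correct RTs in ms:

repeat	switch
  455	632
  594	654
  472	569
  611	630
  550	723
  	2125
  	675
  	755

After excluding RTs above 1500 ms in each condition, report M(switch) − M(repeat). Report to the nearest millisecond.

126 ms

switch: exclude 2125
M(repeat) = 2682/5 = 536.400
M(switch) = 4638/7 = 662.571
Difference = 662.571 − 536.400 = 126.171 ms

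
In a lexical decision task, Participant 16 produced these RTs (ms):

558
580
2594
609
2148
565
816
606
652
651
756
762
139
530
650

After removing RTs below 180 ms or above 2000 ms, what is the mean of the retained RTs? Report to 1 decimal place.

644.6 ms

Excluded: 139, 2148, 2594
Retained (n=12): Σ = 7735
Mean = 7735/12 = 644.5833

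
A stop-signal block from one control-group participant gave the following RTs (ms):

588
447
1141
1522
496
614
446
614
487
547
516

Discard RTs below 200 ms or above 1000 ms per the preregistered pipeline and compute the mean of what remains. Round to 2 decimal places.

Excluded: 1141, 1522
Retained (n=9): Σ = 4755
Mean = 4755/9 = 528.3333

528.33 ms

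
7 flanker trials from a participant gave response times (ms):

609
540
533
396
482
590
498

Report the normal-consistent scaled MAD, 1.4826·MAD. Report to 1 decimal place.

75.6 ms

Sorted: 396, 482, 498, 533, 540, 590, 609 → median = 533
|x − 533| sorted: 0, 7, 35, 51, 57, 76, 137 → MAD = 51
Robust SD ≈ 1.4826 × 51 = 75.613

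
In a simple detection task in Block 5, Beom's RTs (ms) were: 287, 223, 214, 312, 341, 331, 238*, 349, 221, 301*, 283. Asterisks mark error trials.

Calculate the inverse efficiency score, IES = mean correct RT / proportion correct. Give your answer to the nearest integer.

Correct trials (n=9): 287, 223, 214, 312, 341, 331, 349, 221, 283
Mean correct RT = 2561/9 = 284.5556 ms
Proportion correct = 9/11
IES = 284.5556 / (9/11) = 347.790 ms

348 ms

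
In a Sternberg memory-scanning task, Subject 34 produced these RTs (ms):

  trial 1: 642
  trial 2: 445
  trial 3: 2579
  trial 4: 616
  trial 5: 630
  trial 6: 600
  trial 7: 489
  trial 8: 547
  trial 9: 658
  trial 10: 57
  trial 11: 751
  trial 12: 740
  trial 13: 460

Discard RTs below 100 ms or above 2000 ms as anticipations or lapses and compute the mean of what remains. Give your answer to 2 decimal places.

598.00 ms

Excluded: 57, 2579
Retained (n=11): Σ = 6578
Mean = 6578/11 = 598.0000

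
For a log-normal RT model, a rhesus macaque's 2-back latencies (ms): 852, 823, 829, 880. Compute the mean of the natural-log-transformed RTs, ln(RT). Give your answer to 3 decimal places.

6.740

ln(RT): 6.7476, 6.7130, 6.7202, 6.7799
Σ ln(RT) = 26.9607
Mean = 26.9607/4 = 6.74017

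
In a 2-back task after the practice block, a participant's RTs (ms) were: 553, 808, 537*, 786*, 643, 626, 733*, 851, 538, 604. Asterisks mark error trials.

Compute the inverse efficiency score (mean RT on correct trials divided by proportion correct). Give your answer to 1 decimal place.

Correct trials (n=7): 553, 808, 643, 626, 851, 538, 604
Mean correct RT = 4623/7 = 660.4286 ms
Proportion correct = 7/10
IES = 660.4286 / (7/10) = 943.469 ms

943.5 ms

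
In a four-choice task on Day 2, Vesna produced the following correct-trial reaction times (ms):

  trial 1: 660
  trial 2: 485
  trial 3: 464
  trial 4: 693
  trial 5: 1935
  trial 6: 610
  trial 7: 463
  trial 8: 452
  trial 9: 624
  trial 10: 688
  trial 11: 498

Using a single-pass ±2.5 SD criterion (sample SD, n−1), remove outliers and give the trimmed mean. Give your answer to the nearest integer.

n = 11, ΣRT = 7572, M = 688.364
Σ(x−M)² = 1799802.55; s = √(1799802.55/10) = 424.241
Cutoffs: 688.364 ± 2.5·424.241 → [-372.2, 1749.0]
Outside: 1935 → excluded.
Retained (n=10): Σ = 5637, mean = 5637/10 = 563.700

564 ms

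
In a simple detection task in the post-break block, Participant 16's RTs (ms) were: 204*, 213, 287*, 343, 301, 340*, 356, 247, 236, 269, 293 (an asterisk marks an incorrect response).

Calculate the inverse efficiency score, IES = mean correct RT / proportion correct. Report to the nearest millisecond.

Correct trials (n=8): 213, 343, 301, 356, 247, 236, 269, 293
Mean correct RT = 2258/8 = 282.2500 ms
Proportion correct = 8/11
IES = 282.2500 / (8/11) = 388.094 ms

388 ms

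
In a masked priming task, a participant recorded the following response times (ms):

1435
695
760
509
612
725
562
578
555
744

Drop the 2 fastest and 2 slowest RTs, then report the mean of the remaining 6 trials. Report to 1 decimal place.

Sorted: 509, 555, 562, 578, 612, 695, 725, 744, 760, 1435
Drop lowest 2 (509, 555) and highest 2 (760, 1435)
Remaining (n=6): Σ = 3916, mean = 3916/6 = 652.667

652.7 ms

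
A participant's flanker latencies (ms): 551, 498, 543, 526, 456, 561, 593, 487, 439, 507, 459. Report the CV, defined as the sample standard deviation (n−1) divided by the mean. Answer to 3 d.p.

0.095

n = 11, Σ = 5620, M = 510.9091
Σ(x−M)² = 23746.909; s = √(23746.909/10) = 48.7308
CV = 48.7308 / 510.9091 = 0.09538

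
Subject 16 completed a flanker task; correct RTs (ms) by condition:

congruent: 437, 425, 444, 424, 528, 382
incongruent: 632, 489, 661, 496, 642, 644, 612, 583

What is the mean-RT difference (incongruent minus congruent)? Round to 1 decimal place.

M(congruent) = 2640/6 = 440.000
M(incongruent) = 4759/8 = 594.875
Difference = 594.875 − 440.000 = 154.875 ms

154.9 ms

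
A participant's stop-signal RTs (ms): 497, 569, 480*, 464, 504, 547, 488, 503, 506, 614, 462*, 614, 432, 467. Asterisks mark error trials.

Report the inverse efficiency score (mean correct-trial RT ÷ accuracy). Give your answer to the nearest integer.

603 ms

Correct trials (n=12): 497, 569, 464, 504, 547, 488, 503, 506, 614, 614, 432, 467
Mean correct RT = 6205/12 = 517.0833 ms
Proportion correct = 12/14
IES = 517.0833 / (12/14) = 603.264 ms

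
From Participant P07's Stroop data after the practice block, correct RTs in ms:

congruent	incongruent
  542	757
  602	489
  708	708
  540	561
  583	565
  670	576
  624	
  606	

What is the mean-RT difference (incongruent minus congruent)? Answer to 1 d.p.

M(congruent) = 4875/8 = 609.375
M(incongruent) = 3656/6 = 609.333
Difference = 609.333 − 609.375 = -0.042 ms

-0.0 ms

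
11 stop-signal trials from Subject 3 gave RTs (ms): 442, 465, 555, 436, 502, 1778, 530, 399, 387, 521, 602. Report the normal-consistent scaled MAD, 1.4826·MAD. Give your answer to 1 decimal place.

89.0 ms

Sorted: 387, 399, 436, 442, 465, 502, 521, 530, 555, 602, 1778 → median = 502
|x − 502| sorted: 0, 19, 28, 37, 53, 60, 66, 100, 103, 115, 1276 → MAD = 60
Robust SD ≈ 1.4826 × 60 = 88.956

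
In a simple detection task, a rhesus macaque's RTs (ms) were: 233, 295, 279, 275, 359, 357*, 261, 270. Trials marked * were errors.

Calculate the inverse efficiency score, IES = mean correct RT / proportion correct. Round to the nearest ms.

Correct trials (n=7): 233, 295, 279, 275, 359, 261, 270
Mean correct RT = 1972/7 = 281.7143 ms
Proportion correct = 7/8
IES = 281.7143 / (7/8) = 321.959 ms

322 ms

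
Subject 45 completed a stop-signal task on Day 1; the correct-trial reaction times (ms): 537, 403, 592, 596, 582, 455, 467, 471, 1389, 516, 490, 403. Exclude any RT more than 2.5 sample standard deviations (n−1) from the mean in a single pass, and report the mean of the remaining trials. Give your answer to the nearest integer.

n = 12, ΣRT = 6901, M = 575.083
Σ(x−M)² = 771572.92; s = √(771572.92/11) = 264.845
Cutoffs: 575.083 ± 2.5·264.845 → [-87.0, 1237.2]
Outside: 1389 → excluded.
Retained (n=11): Σ = 5512, mean = 5512/11 = 501.091

501 ms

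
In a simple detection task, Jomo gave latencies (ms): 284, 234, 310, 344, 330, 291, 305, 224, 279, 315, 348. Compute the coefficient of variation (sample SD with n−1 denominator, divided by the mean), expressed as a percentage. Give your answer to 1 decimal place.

n = 11, Σ = 3264, M = 296.7273
Σ(x−M)² = 16282.182; s = √(16282.182/10) = 40.3512
CV = 40.3512 / 296.7273 = 0.13599 = 13.599%

13.6%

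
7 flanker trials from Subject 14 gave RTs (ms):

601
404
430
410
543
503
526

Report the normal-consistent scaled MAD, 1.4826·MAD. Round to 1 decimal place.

Sorted: 404, 410, 430, 503, 526, 543, 601 → median = 503
|x − 503| sorted: 0, 23, 40, 73, 93, 98, 99 → MAD = 73
Robust SD ≈ 1.4826 × 73 = 108.230

108.2 ms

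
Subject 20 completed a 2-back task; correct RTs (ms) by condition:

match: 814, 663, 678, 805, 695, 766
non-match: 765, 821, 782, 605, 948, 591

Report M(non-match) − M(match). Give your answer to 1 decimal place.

15.2 ms

M(match) = 4421/6 = 736.833
M(non-match) = 4512/6 = 752.000
Difference = 752.000 − 736.833 = 15.167 ms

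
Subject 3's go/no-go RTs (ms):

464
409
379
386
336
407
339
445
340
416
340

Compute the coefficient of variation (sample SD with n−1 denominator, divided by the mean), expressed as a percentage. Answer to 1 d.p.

n = 11, Σ = 4261, M = 387.3636
Σ(x−M)² = 20404.545; s = √(20404.545/10) = 45.1714
CV = 45.1714 / 387.3636 = 0.11661 = 11.661%

11.7%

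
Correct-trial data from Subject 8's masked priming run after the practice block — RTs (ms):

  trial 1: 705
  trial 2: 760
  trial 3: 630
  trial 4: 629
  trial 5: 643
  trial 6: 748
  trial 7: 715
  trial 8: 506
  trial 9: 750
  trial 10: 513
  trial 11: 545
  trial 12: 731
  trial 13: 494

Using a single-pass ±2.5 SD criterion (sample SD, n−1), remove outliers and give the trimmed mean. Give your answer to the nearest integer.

644 ms

n = 13, ΣRT = 8369, M = 643.769
Σ(x−M)² = 120766.31; s = √(120766.31/12) = 100.319
Cutoffs: 643.769 ± 2.5·100.319 → [393.0, 894.6]
No RTs fall outside the cutoffs; all 13 retained. Mean = 8369/13 = 643.769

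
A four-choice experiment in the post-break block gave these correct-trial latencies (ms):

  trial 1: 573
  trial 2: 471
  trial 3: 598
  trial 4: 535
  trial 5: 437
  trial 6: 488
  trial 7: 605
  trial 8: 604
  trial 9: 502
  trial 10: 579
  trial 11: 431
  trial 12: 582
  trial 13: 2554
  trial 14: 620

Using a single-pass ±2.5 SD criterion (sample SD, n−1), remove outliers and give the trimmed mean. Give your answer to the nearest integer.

540 ms

n = 14, ΣRT = 9579, M = 684.214
Σ(x−M)² = 3818910.36; s = √(3818910.36/13) = 541.998
Cutoffs: 684.214 ± 2.5·541.998 → [-670.8, 2039.2]
Outside: 2554 → excluded.
Retained (n=13): Σ = 7025, mean = 7025/13 = 540.385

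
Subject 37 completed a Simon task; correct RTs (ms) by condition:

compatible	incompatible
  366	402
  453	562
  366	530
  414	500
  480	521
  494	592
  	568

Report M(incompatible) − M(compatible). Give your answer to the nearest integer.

M(compatible) = 2573/6 = 428.833
M(incompatible) = 3675/7 = 525.000
Difference = 525.000 − 428.833 = 96.167 ms

96 ms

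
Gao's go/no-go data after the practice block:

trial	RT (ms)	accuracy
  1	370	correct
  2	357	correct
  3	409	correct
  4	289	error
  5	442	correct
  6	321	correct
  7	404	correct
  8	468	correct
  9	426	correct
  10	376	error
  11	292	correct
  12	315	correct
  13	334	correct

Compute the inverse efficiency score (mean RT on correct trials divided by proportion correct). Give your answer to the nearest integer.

Correct trials (n=11): 370, 357, 409, 442, 321, 404, 468, 426, 292, 315, 334
Mean correct RT = 4138/11 = 376.1818 ms
Proportion correct = 11/13
IES = 376.1818 / (11/13) = 444.579 ms

445 ms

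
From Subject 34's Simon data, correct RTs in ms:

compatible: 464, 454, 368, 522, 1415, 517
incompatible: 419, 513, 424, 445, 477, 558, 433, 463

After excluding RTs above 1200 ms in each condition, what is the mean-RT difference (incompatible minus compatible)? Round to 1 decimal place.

compatible: exclude 1415
M(compatible) = 2325/5 = 465.000
M(incompatible) = 3732/8 = 466.500
Difference = 466.500 − 465.000 = 1.500 ms

1.5 ms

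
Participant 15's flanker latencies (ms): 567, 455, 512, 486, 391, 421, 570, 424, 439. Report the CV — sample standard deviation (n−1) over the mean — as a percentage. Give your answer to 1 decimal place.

13.6%

n = 9, Σ = 4265, M = 473.8889
Σ(x−M)² = 33236.889; s = √(33236.889/8) = 64.4563
CV = 64.4563 / 473.8889 = 0.13602 = 13.602%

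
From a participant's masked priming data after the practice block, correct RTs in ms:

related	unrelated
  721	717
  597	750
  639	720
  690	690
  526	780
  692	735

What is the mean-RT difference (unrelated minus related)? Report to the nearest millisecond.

88 ms

M(related) = 3865/6 = 644.167
M(unrelated) = 4392/6 = 732.000
Difference = 732.000 − 644.167 = 87.833 ms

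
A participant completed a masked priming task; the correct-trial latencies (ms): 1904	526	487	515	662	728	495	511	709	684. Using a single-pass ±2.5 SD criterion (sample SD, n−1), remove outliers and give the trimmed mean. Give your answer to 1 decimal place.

590.8 ms

n = 10, ΣRT = 7221, M = 722.100
Σ(x−M)² = 1634912.90; s = √(1634912.90/9) = 426.212
Cutoffs: 722.100 ± 2.5·426.212 → [-343.4, 1787.6]
Outside: 1904 → excluded.
Retained (n=9): Σ = 5317, mean = 5317/9 = 590.778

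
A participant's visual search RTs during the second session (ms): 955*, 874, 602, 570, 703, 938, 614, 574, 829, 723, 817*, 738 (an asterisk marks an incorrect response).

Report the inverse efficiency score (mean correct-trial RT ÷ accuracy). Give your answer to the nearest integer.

Correct trials (n=10): 874, 602, 570, 703, 938, 614, 574, 829, 723, 738
Mean correct RT = 7165/10 = 716.5000 ms
Proportion correct = 10/12
IES = 716.5000 / (10/12) = 859.800 ms

860 ms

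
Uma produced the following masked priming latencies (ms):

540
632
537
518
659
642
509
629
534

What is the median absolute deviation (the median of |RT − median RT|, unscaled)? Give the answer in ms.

31 ms

Sorted: 509, 518, 534, 537, 540, 629, 632, 642, 659 → median = 540
|x − 540|: 0, 92, 3, 22, 119, 102, 31, 89, 6
Sorted deviations: 0, 3, 6, 22, 31, 89, 92, 102, 119 → MAD = 31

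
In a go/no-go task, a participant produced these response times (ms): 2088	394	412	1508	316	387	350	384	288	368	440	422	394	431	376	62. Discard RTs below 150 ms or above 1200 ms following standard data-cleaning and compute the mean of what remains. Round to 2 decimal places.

Excluded: 62, 1508, 2088
Retained (n=13): Σ = 4962
Mean = 4962/13 = 381.6923

381.69 ms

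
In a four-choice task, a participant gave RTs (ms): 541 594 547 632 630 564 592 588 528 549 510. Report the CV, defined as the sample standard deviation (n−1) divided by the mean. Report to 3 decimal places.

n = 11, Σ = 6275, M = 570.4545
Σ(x−M)² = 16036.727; s = √(16036.727/10) = 40.0459
CV = 40.0459 / 570.4545 = 0.07020

0.070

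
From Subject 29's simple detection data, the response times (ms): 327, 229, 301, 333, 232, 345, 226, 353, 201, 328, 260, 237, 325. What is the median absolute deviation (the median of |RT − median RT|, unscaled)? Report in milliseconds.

44 ms

Sorted: 201, 226, 229, 232, 237, 260, 301, 325, 327, 328, 333, 345, 353 → median = 301
|x − 301|: 26, 72, 0, 32, 69, 44, 75, 52, 100, 27, 41, 64, 24
Sorted deviations: 0, 24, 26, 27, 32, 41, 44, 52, 64, 69, 72, 75, 100 → MAD = 44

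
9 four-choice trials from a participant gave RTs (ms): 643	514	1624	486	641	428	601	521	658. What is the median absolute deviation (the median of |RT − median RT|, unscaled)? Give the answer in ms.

80 ms

Sorted: 428, 486, 514, 521, 601, 641, 643, 658, 1624 → median = 601
|x − 601|: 42, 87, 1023, 115, 40, 173, 0, 80, 57
Sorted deviations: 0, 40, 42, 57, 80, 87, 115, 173, 1023 → MAD = 80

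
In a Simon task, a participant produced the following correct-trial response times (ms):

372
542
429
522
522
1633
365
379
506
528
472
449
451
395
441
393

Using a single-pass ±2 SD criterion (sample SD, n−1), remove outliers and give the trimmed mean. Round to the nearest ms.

451 ms

n = 16, ΣRT = 8399, M = 524.938
Σ(x−M)² = 1363322.94; s = √(1363322.94/15) = 301.477
Cutoffs: 524.938 ± 2·301.477 → [-78.0, 1127.9]
Outside: 1633 → excluded.
Retained (n=15): Σ = 6766, mean = 6766/15 = 451.067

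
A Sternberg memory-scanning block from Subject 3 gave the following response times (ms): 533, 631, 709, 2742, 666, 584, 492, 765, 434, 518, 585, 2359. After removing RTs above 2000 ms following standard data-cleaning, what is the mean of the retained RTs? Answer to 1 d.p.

591.7 ms

Excluded: 2359, 2742
Retained (n=10): Σ = 5917
Mean = 5917/10 = 591.7000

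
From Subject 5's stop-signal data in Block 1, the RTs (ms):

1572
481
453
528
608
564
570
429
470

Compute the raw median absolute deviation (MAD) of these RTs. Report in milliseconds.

58 ms

Sorted: 429, 453, 470, 481, 528, 564, 570, 608, 1572 → median = 528
|x − 528|: 1044, 47, 75, 0, 80, 36, 42, 99, 58
Sorted deviations: 0, 36, 42, 47, 58, 75, 80, 99, 1044 → MAD = 58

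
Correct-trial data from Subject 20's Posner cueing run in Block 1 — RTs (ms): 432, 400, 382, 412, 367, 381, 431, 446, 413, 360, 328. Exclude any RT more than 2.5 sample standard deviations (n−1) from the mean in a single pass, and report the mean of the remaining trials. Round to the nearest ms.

n = 11, ΣRT = 4352, M = 395.636
Σ(x−M)² = 12762.55; s = √(12762.55/10) = 35.725
Cutoffs: 395.636 ± 2.5·35.725 → [306.3, 484.9]
No RTs fall outside the cutoffs; all 11 retained. Mean = 4352/11 = 395.636

396 ms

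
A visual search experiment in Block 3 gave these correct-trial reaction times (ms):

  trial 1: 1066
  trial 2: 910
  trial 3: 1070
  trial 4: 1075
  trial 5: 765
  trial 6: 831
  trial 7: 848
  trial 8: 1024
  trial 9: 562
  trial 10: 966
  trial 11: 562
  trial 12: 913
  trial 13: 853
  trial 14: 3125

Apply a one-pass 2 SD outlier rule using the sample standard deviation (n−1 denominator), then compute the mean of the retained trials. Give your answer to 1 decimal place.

n = 14, ΣRT = 14570, M = 1040.714
Σ(x−M)² = 5036886.86; s = √(5036886.86/13) = 622.457
Cutoffs: 1040.714 ± 2·622.457 → [-204.2, 2285.6]
Outside: 3125 → excluded.
Retained (n=13): Σ = 11445, mean = 11445/13 = 880.385

880.4 ms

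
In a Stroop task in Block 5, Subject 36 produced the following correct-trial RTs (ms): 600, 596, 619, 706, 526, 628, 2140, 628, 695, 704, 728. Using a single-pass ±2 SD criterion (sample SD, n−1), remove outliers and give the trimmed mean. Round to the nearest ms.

n = 11, ΣRT = 8570, M = 779.091
Σ(x−M)² = 2073672.91; s = √(2073672.91/10) = 455.376
Cutoffs: 779.091 ± 2·455.376 → [-131.7, 1689.8]
Outside: 2140 → excluded.
Retained (n=10): Σ = 6430, mean = 6430/10 = 643.000

643 ms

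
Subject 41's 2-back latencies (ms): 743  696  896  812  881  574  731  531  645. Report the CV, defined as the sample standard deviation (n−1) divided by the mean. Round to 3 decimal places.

n = 9, Σ = 6509, M = 723.2222
Σ(x−M)² = 129155.556; s = √(129155.556/8) = 127.0608
CV = 127.0608 / 723.2222 = 0.17569

0.176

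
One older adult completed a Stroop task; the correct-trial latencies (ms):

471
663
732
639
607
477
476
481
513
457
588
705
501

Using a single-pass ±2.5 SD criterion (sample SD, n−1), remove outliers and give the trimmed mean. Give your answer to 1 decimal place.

562.3 ms

n = 13, ΣRT = 7310, M = 562.308
Σ(x−M)² = 114788.77; s = √(114788.77/12) = 97.805
Cutoffs: 562.308 ± 2.5·97.805 → [317.8, 806.8]
No RTs fall outside the cutoffs; all 13 retained. Mean = 7310/13 = 562.308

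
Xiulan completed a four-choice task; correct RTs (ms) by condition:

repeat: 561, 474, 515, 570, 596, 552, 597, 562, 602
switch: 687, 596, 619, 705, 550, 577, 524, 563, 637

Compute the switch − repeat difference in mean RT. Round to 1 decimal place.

M(repeat) = 5029/9 = 558.778
M(switch) = 5458/9 = 606.444
Difference = 606.444 − 558.778 = 47.667 ms

47.7 ms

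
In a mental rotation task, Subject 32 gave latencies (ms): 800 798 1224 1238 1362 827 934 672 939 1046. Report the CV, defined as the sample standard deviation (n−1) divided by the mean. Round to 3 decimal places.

n = 10, Σ = 9840, M = 984.0000
Σ(x−M)² = 463814.000; s = √(463814.000/9) = 227.0130
CV = 227.0130 / 984.0000 = 0.23070

0.231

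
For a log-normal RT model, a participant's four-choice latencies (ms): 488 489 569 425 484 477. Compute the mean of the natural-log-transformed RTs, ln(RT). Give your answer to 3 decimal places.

6.188

ln(RT): 6.1903, 6.1924, 6.3439, 6.0521, 6.1821, 6.1675
Σ ln(RT) = 37.1282
Mean = 37.1282/6 = 6.18804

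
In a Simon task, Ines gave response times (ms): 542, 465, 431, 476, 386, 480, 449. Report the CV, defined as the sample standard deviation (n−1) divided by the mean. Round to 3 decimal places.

0.104

n = 7, Σ = 3229, M = 461.2857
Σ(x−M)² = 13831.429; s = √(13831.429/6) = 48.0129
CV = 48.0129 / 461.2857 = 0.10408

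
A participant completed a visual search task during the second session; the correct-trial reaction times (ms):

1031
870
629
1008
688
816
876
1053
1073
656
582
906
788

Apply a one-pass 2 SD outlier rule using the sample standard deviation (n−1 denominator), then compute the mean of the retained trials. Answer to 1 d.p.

844.3 ms

n = 13, ΣRT = 10976, M = 844.308
Σ(x−M)² = 341998.77; s = √(341998.77/12) = 168.819
Cutoffs: 844.308 ± 2·168.819 → [506.7, 1181.9]
No RTs fall outside the cutoffs; all 13 retained. Mean = 10976/13 = 844.308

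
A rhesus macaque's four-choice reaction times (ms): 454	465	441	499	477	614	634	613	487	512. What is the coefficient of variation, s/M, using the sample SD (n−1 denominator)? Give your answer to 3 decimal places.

0.140

n = 10, Σ = 5196, M = 519.6000
Σ(x−M)² = 47544.400; s = √(47544.400/9) = 72.6823
CV = 72.6823 / 519.6000 = 0.13988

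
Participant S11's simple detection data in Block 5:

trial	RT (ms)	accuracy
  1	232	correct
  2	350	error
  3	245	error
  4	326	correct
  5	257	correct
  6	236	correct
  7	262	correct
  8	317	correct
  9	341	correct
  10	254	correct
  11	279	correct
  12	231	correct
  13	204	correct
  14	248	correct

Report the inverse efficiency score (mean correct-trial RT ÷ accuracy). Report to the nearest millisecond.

Correct trials (n=12): 232, 326, 257, 236, 262, 317, 341, 254, 279, 231, 204, 248
Mean correct RT = 3187/12 = 265.5833 ms
Proportion correct = 12/14
IES = 265.5833 / (12/14) = 309.847 ms

310 ms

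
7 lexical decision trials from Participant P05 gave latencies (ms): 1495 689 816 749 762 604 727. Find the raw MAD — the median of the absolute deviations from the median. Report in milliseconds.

Sorted: 604, 689, 727, 749, 762, 816, 1495 → median = 749
|x − 749|: 746, 60, 67, 0, 13, 145, 22
Sorted deviations: 0, 13, 22, 60, 67, 145, 746 → MAD = 60

60 ms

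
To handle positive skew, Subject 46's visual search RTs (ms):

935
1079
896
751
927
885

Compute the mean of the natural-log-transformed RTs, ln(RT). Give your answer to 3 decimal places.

ln(RT): 6.8405, 6.9838, 6.7979, 6.6214, 6.8320, 6.7856
Σ ln(RT) = 40.8612
Mean = 40.8612/6 = 6.81020

6.810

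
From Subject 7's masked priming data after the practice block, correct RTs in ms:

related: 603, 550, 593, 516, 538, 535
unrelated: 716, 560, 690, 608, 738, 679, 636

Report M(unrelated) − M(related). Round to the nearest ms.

M(related) = 3335/6 = 555.833
M(unrelated) = 4627/7 = 661.000
Difference = 661.000 − 555.833 = 105.167 ms

105 ms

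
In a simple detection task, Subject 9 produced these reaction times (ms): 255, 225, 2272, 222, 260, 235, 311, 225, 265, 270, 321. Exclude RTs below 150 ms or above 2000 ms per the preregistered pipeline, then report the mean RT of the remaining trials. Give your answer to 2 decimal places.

258.90 ms

Excluded: 2272
Retained (n=10): Σ = 2589
Mean = 2589/10 = 258.9000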